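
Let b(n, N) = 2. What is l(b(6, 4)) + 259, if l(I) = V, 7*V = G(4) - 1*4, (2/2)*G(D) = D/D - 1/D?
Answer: 7239/28 ≈ 258.54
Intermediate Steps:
G(D) = 1 - 1/D (G(D) = D/D - 1/D = 1 - 1/D)
V = -13/28 (V = ((-1 + 4)/4 - 1*4)/7 = ((¼)*3 - 4)/7 = (¾ - 4)/7 = (⅐)*(-13/4) = -13/28 ≈ -0.46429)
l(I) = -13/28
l(b(6, 4)) + 259 = -13/28 + 259 = 7239/28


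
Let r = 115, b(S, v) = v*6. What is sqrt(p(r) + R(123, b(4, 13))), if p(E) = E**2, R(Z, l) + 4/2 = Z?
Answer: sqrt(13346) ≈ 115.52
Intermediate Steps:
b(S, v) = 6*v
R(Z, l) = -2 + Z
sqrt(p(r) + R(123, b(4, 13))) = sqrt(115**2 + (-2 + 123)) = sqrt(13225 + 121) = sqrt(13346)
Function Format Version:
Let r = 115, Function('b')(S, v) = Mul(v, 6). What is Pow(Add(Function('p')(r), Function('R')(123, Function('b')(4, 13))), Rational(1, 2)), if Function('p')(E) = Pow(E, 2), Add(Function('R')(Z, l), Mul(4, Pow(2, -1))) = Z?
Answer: Pow(13346, Rational(1, 2)) ≈ 115.52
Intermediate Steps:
Function('b')(S, v) = Mul(6, v)
Function('R')(Z, l) = Add(-2, Z)
Pow(Add(Function('p')(r), Function('R')(123, Function('b')(4, 13))), Rational(1, 2)) = Pow(Add(Pow(115, 2), Add(-2, 123)), Rational(1, 2)) = Pow(Add(13225, 121), Rational(1, 2)) = Pow(13346, Rational(1, 2))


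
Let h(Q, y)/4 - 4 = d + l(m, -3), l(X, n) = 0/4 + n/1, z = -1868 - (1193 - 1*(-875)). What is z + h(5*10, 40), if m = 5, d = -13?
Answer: -3984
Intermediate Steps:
z = -3936 (z = -1868 - (1193 + 875) = -1868 - 1*2068 = -1868 - 2068 = -3936)
l(X, n) = n (l(X, n) = 0*(¼) + n*1 = 0 + n = n)
h(Q, y) = -48 (h(Q, y) = 16 + 4*(-13 - 3) = 16 + 4*(-16) = 16 - 64 = -48)
z + h(5*10, 40) = -3936 - 48 = -3984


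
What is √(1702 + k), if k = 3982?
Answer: 14*√29 ≈ 75.392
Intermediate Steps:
√(1702 + k) = √(1702 + 3982) = √5684 = 14*√29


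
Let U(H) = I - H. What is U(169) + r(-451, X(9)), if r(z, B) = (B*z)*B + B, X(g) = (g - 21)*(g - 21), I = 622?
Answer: -9351339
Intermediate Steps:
X(g) = (-21 + g)² (X(g) = (-21 + g)*(-21 + g) = (-21 + g)²)
U(H) = 622 - H
r(z, B) = B + z*B² (r(z, B) = z*B² + B = B + z*B²)
U(169) + r(-451, X(9)) = (622 - 1*169) + (-21 + 9)²*(1 + (-21 + 9)²*(-451)) = (622 - 169) + (-12)²*(1 + (-12)²*(-451)) = 453 + 144*(1 + 144*(-451)) = 453 + 144*(1 - 64944) = 453 + 144*(-64943) = 453 - 9351792 = -9351339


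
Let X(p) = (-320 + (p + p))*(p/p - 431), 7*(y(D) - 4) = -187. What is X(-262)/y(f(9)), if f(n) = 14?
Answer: -2540440/159 ≈ -15978.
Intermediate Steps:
y(D) = -159/7 (y(D) = 4 + (⅐)*(-187) = 4 - 187/7 = -159/7)
X(p) = 137600 - 860*p (X(p) = (-320 + 2*p)*(1 - 431) = (-320 + 2*p)*(-430) = 137600 - 860*p)
X(-262)/y(f(9)) = (137600 - 860*(-262))/(-159/7) = (137600 + 225320)*(-7/159) = 362920*(-7/159) = -2540440/159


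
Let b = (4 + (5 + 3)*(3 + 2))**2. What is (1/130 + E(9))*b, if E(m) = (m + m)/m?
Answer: 252648/65 ≈ 3886.9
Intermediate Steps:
E(m) = 2 (E(m) = (2*m)/m = 2)
b = 1936 (b = (4 + 8*5)**2 = (4 + 40)**2 = 44**2 = 1936)
(1/130 + E(9))*b = (1/130 + 2)*1936 = (261/130)*1936 = 252648/65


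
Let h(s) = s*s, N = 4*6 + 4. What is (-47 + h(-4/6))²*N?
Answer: 4915708/81 ≈ 60688.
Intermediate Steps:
N = 28 (N = 24 + 4 = 28)
h(s) = s²
(-47 + h(-4/6))²*N = (-47 + (-4/6)²)²*28 = (-47 + (-4*⅙)²)²*28 = (-47 + (-⅔)²)²*28 = (-47 + 4/9)²*28 = (-419/9)²*28 = (175561/81)*28 = 4915708/81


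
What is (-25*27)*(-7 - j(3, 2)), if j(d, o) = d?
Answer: 6750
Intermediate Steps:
(-25*27)*(-7 - j(3, 2)) = (-25*27)*(-7 - 1*3) = -675*(-7 - 3) = -675*(-10) = 6750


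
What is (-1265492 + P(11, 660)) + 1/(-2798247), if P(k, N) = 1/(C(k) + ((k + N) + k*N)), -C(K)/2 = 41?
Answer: -27794558499330478/21963440703 ≈ -1.2655e+6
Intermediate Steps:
C(K) = -82 (C(K) = -2*41 = -82)
P(k, N) = 1/(-82 + N + k + N*k) (P(k, N) = 1/(-82 + ((k + N) + k*N)) = 1/(-82 + ((N + k) + N*k)) = 1/(-82 + (N + k + N*k)) = 1/(-82 + N + k + N*k))
(-1265492 + P(11, 660)) + 1/(-2798247) = (-1265492 + 1/(-82 + 660 + 11 + 660*11)) + 1/(-2798247) = (-1265492 + 1/(-82 + 660 + 11 + 7260)) - 1/2798247 = (-1265492 + 1/7849) - 1/2798247 = -9932846707/7849 - 1/2798247 = -27794558499330478/21963440703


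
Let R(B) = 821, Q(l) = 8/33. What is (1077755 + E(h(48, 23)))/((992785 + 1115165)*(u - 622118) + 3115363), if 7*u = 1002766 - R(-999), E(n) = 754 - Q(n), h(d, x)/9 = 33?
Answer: -35590789/33319080283071 ≈ -1.0682e-6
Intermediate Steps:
Q(l) = 8/33 (Q(l) = 8*(1/33) = 8/33)
h(d, x) = 297 (h(d, x) = 9*33 = 297)
E(n) = 24874/33 (E(n) = 754 - 1*8/33 = 754 - 8/33 = 24874/33)
u = 143135 (u = (1002766 - 1*821)/7 = (1002766 - 821)/7 = (⅐)*1001945 = 143135)
(1077755 + E(h(48, 23)))/((992785 + 1115165)*(u - 622118) + 3115363) = (1077755 + 24874/33)/((992785 + 1115165)*(143135 - 622118) + 3115363) = 35590789/(33*(2107950*(-478983) + 3115363)) = 35590789/(33*(-1009672214850 + 3115363)) = (35590789/33)/(-1009669099487) = (35590789/33)*(-1/1009669099487) = -35590789/33319080283071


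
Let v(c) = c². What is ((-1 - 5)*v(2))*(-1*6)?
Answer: 144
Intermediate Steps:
((-1 - 5)*v(2))*(-1*6) = ((-1 - 5)*2²)*(-1*6) = -6*4*(-6) = -24*(-6) = 144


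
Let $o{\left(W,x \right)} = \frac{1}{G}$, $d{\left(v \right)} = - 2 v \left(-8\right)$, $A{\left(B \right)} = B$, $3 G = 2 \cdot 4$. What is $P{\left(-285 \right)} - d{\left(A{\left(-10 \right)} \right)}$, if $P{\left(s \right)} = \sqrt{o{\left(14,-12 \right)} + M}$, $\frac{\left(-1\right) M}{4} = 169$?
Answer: $160 + \frac{i \sqrt{10810}}{4} \approx 160.0 + 25.993 i$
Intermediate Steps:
$G = \frac{8}{3}$ ($G = \frac{2 \cdot 4}{3} = \frac{1}{3} \cdot 8 = \frac{8}{3} \approx 2.6667$)
$M = -676$ ($M = \left(-4\right) 169 = -676$)
$d{\left(v \right)} = 16 v$
$o{\left(W,x \right)} = \frac{3}{8}$ ($o{\left(W,x \right)} = \frac{1}{\frac{8}{3}} = \frac{3}{8}$)
$P{\left(s \right)} = \frac{i \sqrt{10810}}{4}$ ($P{\left(s \right)} = \sqrt{\frac{3}{8} - 676} = \sqrt{- \frac{5405}{8}} = \frac{i \sqrt{10810}}{4}$)
$P{\left(-285 \right)} - d{\left(A{\left(-10 \right)} \right)} = \frac{i \sqrt{10810}}{4} - 16 \left(-10\right) = \frac{i \sqrt{10810}}{4} - -160 = \frac{i \sqrt{10810}}{4} + 160 = 160 + \frac{i \sqrt{10810}}{4}$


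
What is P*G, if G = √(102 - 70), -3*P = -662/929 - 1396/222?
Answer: 2887696*√2/309357 ≈ 13.201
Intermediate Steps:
P = 721924/309357 (P = -(-662/929 - 1396/222)/3 = -(-662*1/929 - 1396*1/222)/3 = -(-662/929 - 698/111)/3 = -⅓*(-721924/103119) = 721924/309357 ≈ 2.3336)
G = 4*√2 (G = √32 = 4*√2 ≈ 5.6569)
P*G = 721924*(4*√2)/309357 = 2887696*√2/309357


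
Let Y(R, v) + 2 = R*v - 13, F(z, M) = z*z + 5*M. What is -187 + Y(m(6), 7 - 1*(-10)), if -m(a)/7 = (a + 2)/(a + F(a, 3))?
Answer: -12466/57 ≈ -218.70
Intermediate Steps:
F(z, M) = z² + 5*M
m(a) = -7*(2 + a)/(15 + a + a²) (m(a) = -7*(a + 2)/(a + (a² + 5*3)) = -7*(2 + a)/(a + (a² + 15)) = -7*(2 + a)/(a + (15 + a²)) = -7*(2 + a)/(15 + a + a²))
Y(R, v) = -15 + R*v (Y(R, v) = -2 + (R*v - 13) = -2 + (-13 + R*v) = -15 + R*v)
-187 + Y(m(6), 7 - 1*(-10)) = -187 + (-15 + (7*(-2 - 1*6)/(15 + 6 + 6²))*(7 - 1*(-10))) = -187 + (-15 + (7*(-2 - 6)/(15 + 6 + 36))*(7 + 10)) = -187 + (-15 + (7*(-8)/57)*17) = -187 + (-15 + (7*(1/57)*(-8))*17) = -187 + (-15 - 56/57*17) = -187 + (-15 - 952/57) = -187 - 1807/57 = -12466/57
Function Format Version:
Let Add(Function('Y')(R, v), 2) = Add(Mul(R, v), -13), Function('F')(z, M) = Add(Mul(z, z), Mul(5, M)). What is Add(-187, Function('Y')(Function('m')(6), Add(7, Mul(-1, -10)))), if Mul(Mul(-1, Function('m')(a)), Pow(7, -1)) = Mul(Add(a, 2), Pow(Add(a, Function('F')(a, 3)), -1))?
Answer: Rational(-12466, 57) ≈ -218.70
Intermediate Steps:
Function('F')(z, M) = Add(Pow(z, 2), Mul(5, M))
Function('m')(a) = Mul(-7, Pow(Add(15, a, Pow(a, 2)), -1), Add(2, a)) (Function('m')(a) = Mul(-7, Mul(Add(a, 2), Pow(Add(a, Add(Pow(a, 2), Mul(5, 3))), -1))) = Mul(-7, Mul(Add(2, a), Pow(Add(a, Add(Pow(a, 2), 15)), -1))) = Mul(-7, Mul(Add(2, a), Pow(Add(a, Add(15, Pow(a, 2))), -1))) = Mul(-7, Mul(Add(2, a), Pow(Add(15, a, Pow(a, 2)), -1))) = Mul(-7, Mul(Pow(Add(15, a, Pow(a, 2)), -1), Add(2, a))) = Mul(-7, Pow(Add(15, a, Pow(a, 2)), -1), Add(2, a)))
Function('Y')(R, v) = Add(-15, Mul(R, v)) (Function('Y')(R, v) = Add(-2, Add(Mul(R, v), -13)) = Add(-2, Add(-13, Mul(R, v))) = Add(-15, Mul(R, v)))
Add(-187, Function('Y')(Function('m')(6), Add(7, Mul(-1, -10)))) = Add(-187, Add(-15, Mul(Mul(7, Pow(Add(15, 6, Pow(6, 2)), -1), Add(-2, Mul(-1, 6))), Add(7, Mul(-1, -10))))) = Add(-187, Add(-15, Mul(Mul(7, Pow(Add(15, 6, 36), -1), Add(-2, -6)), Add(7, 10)))) = Add(-187, Add(-15, Mul(Mul(7, Pow(57, -1), -8), 17))) = Add(-187, Add(-15, Mul(Mul(7, Rational(1, 57), -8), 17))) = Add(-187, Add(-15, Mul(Rational(-56, 57), 17))) = Add(-187, Add(-15, Rational(-952, 57))) = Add(-187, Rational(-1807, 57)) = Rational(-12466, 57)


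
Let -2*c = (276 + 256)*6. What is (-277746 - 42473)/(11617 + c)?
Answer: -320219/10021 ≈ -31.955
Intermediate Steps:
c = -1596 (c = -(276 + 256)*6/2 = -266*6 = -½*3192 = -1596)
(-277746 - 42473)/(11617 + c) = (-277746 - 42473)/(11617 - 1596) = -320219/10021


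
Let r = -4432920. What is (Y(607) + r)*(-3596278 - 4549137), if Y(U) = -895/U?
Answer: 21917546938659025/607 ≈ 3.6108e+13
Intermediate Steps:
(Y(607) + r)*(-3596278 - 4549137) = (-895/607 - 4432920)*(-3596278 - 4549137) = (-895*1/607 - 4432920)*(-8145415) = (-895/607 - 4432920)*(-8145415) = -2690783335/607*(-8145415) = 21917546938659025/607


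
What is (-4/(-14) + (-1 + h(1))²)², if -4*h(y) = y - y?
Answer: 81/49 ≈ 1.6531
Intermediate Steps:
h(y) = 0 (h(y) = -(y - y)/4 = -¼*0 = 0)
(-4/(-14) + (-1 + h(1))²)² = (-4/(-14) + (-1 + 0)²)² = (-4*(-1/14) + (-1)²)² = (2/7 + 1)² = (9/7)² = 81/49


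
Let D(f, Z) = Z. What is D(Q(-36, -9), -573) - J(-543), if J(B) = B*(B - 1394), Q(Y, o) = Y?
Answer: -1052364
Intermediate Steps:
J(B) = B*(-1394 + B)
D(Q(-36, -9), -573) - J(-543) = -573 - (-543)*(-1394 - 543) = -573 - (-543)*(-1937) = -573 - 1*1051791 = -573 - 1051791 = -1052364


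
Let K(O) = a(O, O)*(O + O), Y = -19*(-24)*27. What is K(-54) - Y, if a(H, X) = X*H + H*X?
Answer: -642168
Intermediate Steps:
Y = 12312 (Y = 456*27 = 12312)
a(H, X) = 2*H*X (a(H, X) = H*X + H*X = 2*H*X)
K(O) = 4*O³ (K(O) = (2*O*O)*(O + O) = (2*O²)*(2*O) = 4*O³)
K(-54) - Y = 4*(-54)³ - 1*12312 = 4*(-157464) - 12312 = -629856 - 12312 = -642168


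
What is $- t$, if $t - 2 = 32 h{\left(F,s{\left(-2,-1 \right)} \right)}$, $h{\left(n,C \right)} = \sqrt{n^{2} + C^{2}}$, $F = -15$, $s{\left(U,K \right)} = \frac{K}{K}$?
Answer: $-2 - 32 \sqrt{226} \approx -483.07$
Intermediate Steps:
$s{\left(U,K \right)} = 1$
$h{\left(n,C \right)} = \sqrt{C^{2} + n^{2}}$
$t = 2 + 32 \sqrt{226}$ ($t = 2 + 32 \sqrt{1^{2} + \left(-15\right)^{2}} = 2 + 32 \sqrt{1 + 225} = 2 + 32 \sqrt{226} \approx 483.07$)
$- t = - (2 + 32 \sqrt{226}) = -2 - 32 \sqrt{226}$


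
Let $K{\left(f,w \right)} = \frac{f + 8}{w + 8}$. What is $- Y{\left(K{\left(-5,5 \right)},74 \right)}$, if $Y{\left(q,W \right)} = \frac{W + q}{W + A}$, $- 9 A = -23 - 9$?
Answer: $- \frac{8685}{9074} \approx -0.95713$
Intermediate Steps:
$A = \frac{32}{9}$ ($A = - \frac{-23 - 9}{9} = \left(- \frac{1}{9}\right) \left(-32\right) = \frac{32}{9} \approx 3.5556$)
$K{\left(f,w \right)} = \frac{8 + f}{8 + w}$
$Y{\left(q,W \right)} = \frac{W + q}{\frac{32}{9} + W}$ ($Y{\left(q,W \right)} = \frac{W + q}{W + \frac{32}{9}} = \frac{W + q}{\frac{32}{9} + W}$)
$- Y{\left(K{\left(-5,5 \right)},74 \right)} = - \frac{9 \left(74 + \frac{8 - 5}{8 + 5}\right)}{32 + 9 \cdot 74} = - \frac{9 \left(74 + \frac{1}{13} \cdot 3\right)}{32 + 666} = - \frac{9 \left(74 + \frac{1}{13} \cdot 3\right)}{698} = - \frac{9 \left(74 + \frac{3}{13}\right)}{698} = - \frac{9 \cdot 965}{698 \cdot 13} = \left(-1\right) \frac{8685}{9074} = - \frac{8685}{9074}$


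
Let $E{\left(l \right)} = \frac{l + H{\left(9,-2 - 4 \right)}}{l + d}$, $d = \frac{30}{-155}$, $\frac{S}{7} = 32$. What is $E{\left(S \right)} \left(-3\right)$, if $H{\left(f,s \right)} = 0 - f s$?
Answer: $- \frac{12927}{3469} \approx -3.7264$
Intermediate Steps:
$S = 224$ ($S = 7 \cdot 32 = 224$)
$H{\left(f,s \right)} = - f s$ ($H{\left(f,s \right)} = 0 - f s = - f s$)
$d = - \frac{6}{31}$ ($d = 30 \left(- \frac{1}{155}\right) = - \frac{6}{31} \approx -0.19355$)
$E{\left(l \right)} = \frac{54 + l}{- \frac{6}{31} + l}$ ($E{\left(l \right)} = \frac{l - 9 \left(-2 - 4\right)}{l - \frac{6}{31}} = \frac{l - 9 \left(-6\right)}{- \frac{6}{31} + l} = \frac{l + 54}{- \frac{6}{31} + l} = \frac{54 + l}{- \frac{6}{31} + l}$)
$E{\left(S \right)} \left(-3\right) = \frac{31 \left(54 + 224\right)}{-6 + 31 \cdot 224} \left(-3\right) = 31 \frac{1}{-6 + 6944} \cdot 278 \left(-3\right) = 31 \cdot \frac{1}{6938} \cdot 278 \left(-3\right) = \frac{4309}{3469} \left(-3\right) = - \frac{12927}{3469}$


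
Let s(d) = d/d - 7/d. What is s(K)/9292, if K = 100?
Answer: 93/929200 ≈ 0.00010009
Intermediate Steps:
s(d) = 1 - 7/d
s(K)/9292 = ((-7 + 100)/100)/9292 = ((1/100)*93)*(1/9292) = (93/100)*(1/9292) = 93/929200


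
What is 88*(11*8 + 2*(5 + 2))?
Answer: 8976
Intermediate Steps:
88*(11*8 + 2*(5 + 2)) = 88*(88 + 2*7) = 88*(88 + 14) = 88*102 = 8976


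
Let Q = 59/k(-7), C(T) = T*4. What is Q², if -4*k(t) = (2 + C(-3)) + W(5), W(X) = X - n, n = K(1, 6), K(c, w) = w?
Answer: 55696/121 ≈ 460.30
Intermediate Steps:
n = 6
C(T) = 4*T
W(X) = -6 + X (W(X) = X - 1*6 = X - 6 = -6 + X)
k(t) = 11/4 (k(t) = -((2 + 4*(-3)) + (-6 + 5))/4 = -((2 - 12) - 1)/4 = -(-10 - 1)/4 = -¼*(-11) = 11/4)
Q = 236/11 (Q = 59/(11/4) = 59*(4/11) = 236/11 ≈ 21.455)
Q² = (236/11)² = 55696/121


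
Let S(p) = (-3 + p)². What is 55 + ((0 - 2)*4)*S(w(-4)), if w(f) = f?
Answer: -337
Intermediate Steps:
55 + ((0 - 2)*4)*S(w(-4)) = 55 + ((0 - 2)*4)*(-3 - 4)² = 55 - 2*4*(-7)² = 55 - 8*49 = 55 - 392 = -337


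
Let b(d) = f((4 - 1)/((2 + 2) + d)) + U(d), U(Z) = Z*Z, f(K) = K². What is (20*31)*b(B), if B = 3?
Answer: 279000/49 ≈ 5693.9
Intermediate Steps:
U(Z) = Z²
b(d) = d² + 9/(4 + d)² (b(d) = ((4 - 1)/((2 + 2) + d))² + d² = (3/(4 + d))² + d² = 9/(4 + d)² + d² = d² + 9/(4 + d)²)
(20*31)*b(B) = (20*31)*(3² + 9/(4 + 3)²) = 620*(9 + 9/7²) = 620*(9 + 9*(1/49)) = 620*(9 + 9/49) = 620*(450/49) = 279000/49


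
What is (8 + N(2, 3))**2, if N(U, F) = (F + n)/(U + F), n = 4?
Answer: 2209/25 ≈ 88.360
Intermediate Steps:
N(U, F) = (4 + F)/(F + U) (N(U, F) = (F + 4)/(U + F) = (4 + F)/(F + U))
(8 + N(2, 3))**2 = (8 + (4 + 3)/(3 + 2))**2 = (8 + 7/5)**2 = (47/5)**2 = 2209/25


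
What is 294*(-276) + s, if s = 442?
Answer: -80702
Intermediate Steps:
294*(-276) + s = 294*(-276) + 442 = -81144 + 442 = -80702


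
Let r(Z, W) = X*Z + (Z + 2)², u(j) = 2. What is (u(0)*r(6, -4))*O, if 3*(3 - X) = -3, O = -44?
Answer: -7744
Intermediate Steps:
X = 4 (X = 3 - ⅓*(-3) = 3 + 1 = 4)
r(Z, W) = (2 + Z)² + 4*Z (r(Z, W) = 4*Z + (Z + 2)² = 4*Z + (2 + Z)² = (2 + Z)² + 4*Z)
(u(0)*r(6, -4))*O = (2*((2 + 6)² + 4*6))*(-44) = (2*(8² + 24))*(-44) = (2*(64 + 24))*(-44) = (2*88)*(-44) = 176*(-44) = -7744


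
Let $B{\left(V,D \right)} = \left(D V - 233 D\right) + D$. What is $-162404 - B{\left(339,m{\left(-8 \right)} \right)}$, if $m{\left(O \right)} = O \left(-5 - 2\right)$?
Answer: $-168396$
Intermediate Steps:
$m{\left(O \right)} = - 7 O$ ($m{\left(O \right)} = O \left(-7\right) = - 7 O$)
$B{\left(V,D \right)} = - 232 D + D V$ ($B{\left(V,D \right)} = \left(- 233 D + D V\right) + D = - 232 D + D V$)
$-162404 - B{\left(339,m{\left(-8 \right)} \right)} = -162404 - \left(-7\right) \left(-8\right) \left(-232 + 339\right) = -162404 - 56 \cdot 107 = -162404 - 5992 = -168396$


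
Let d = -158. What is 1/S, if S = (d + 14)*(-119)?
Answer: 1/17136 ≈ 5.8357e-5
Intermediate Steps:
S = 17136 (S = (-158 + 14)*(-119) = -144*(-119) = 17136)
1/S = 1/17136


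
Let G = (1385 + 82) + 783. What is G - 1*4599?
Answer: -2349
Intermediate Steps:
G = 2250 (G = 1467 + 783 = 2250)
G - 1*4599 = 2250 - 1*4599 = 2250 - 4599 = -2349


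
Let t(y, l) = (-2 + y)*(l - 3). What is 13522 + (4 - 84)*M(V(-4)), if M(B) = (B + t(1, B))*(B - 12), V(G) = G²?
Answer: 12562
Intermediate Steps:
t(y, l) = (-3 + l)*(-2 + y) (t(y, l) = (-2 + y)*(-3 + l) = (-3 + l)*(-2 + y))
M(B) = -36 + 3*B (M(B) = (B + (6 - 3*1 - 2*B + B*1))*(B - 12) = (B + (6 - 3 - 2*B + B))*(-12 + B) = (B + (3 - B))*(-12 + B) = 3*(-12 + B) = -36 + 3*B)
13522 + (4 - 84)*M(V(-4)) = 13522 + (4 - 84)*(-36 + 3*(-4)²) = 13522 - 80*(-36 + 3*16) = 13522 - 80*(-36 + 48) = 13522 - 80*12 = 13522 - 960 = 12562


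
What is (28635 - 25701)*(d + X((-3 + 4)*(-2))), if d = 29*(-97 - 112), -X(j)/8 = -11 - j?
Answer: -17571726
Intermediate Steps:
X(j) = 88 + 8*j (X(j) = -8*(-11 - j) = 88 + 8*j)
d = -6061 (d = 29*(-209) = -6061)
(28635 - 25701)*(d + X((-3 + 4)*(-2))) = (28635 - 25701)*(-6061 + (88 + 8*((-3 + 4)*(-2)))) = 2934*(-6061 + (88 + 8*(1*(-2)))) = 2934*(-6061 + (88 + 8*(-2))) = 2934*(-6061 + (88 - 16)) = 2934*(-6061 + 72) = 2934*(-5989) = -17571726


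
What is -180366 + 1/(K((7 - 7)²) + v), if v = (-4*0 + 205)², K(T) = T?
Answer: -7579881149/42025 ≈ -1.8037e+5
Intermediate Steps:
v = 42025 (v = (0 + 205)² = 205² = 42025)
-180366 + 1/(K((7 - 7)²) + v) = -180366 + 1/((7 - 7)² + 42025) = -180366 + 1/(0² + 42025) = -180366 + 1/(0 + 42025) = -180366 + 1/42025 = -7579881149/42025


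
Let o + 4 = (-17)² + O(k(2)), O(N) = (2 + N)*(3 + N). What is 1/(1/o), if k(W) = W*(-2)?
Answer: 287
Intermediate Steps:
k(W) = -2*W
o = 287 (o = -4 + ((-17)² + (6 + (-2*2)² + 5*(-2*2))) = -4 + (289 + (6 + (-4)² + 5*(-4))) = -4 + (289 + (6 + 16 - 20)) = -4 + (289 + 2) = -4 + 291 = 287)
1/(1/o) = 1/(1/287) = 287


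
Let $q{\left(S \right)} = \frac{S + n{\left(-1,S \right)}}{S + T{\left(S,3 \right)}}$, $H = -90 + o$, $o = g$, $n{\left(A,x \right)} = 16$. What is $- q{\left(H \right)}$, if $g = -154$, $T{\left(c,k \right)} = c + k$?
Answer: $- \frac{228}{485} \approx -0.4701$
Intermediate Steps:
$o = -154$
$H = -244$ ($H = -90 - 154 = -244$)
$q{\left(S \right)} = \frac{16 + S}{3 + 2 S}$ ($q{\left(S \right)} = \frac{S + 16}{S + \left(S + 3\right)} = \frac{16 + S}{S + \left(3 + S\right)} = \frac{16 + S}{3 + 2 S}$)
$- q{\left(H \right)} = - \frac{16 - 244}{3 + 2 \left(-244\right)} = - \frac{-228}{3 - 488} = - \frac{-228}{-485} = - \frac{\left(-1\right) \left(-228\right)}{485} = \left(-1\right) \frac{228}{485} = - \frac{228}{485}$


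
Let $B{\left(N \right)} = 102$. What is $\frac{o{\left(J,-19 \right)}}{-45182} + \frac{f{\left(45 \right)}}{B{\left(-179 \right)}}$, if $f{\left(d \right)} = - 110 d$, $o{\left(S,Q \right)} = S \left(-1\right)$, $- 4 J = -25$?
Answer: $- \frac{149100175}{3072376} \approx -48.529$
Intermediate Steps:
$J = \frac{25}{4}$ ($J = \left(- \frac{1}{4}\right) \left(-25\right) = \frac{25}{4} \approx 6.25$)
$o{\left(S,Q \right)} = - S$
$\frac{o{\left(J,-19 \right)}}{-45182} + \frac{f{\left(45 \right)}}{B{\left(-179 \right)}} = \frac{\left(-1\right) \frac{25}{4}}{-45182} + \frac{\left(-110\right) 45}{102} = \left(- \frac{25}{4}\right) \left(- \frac{1}{45182}\right) - \frac{825}{17} = \frac{25}{180728} - \frac{825}{17} = - \frac{149100175}{3072376}$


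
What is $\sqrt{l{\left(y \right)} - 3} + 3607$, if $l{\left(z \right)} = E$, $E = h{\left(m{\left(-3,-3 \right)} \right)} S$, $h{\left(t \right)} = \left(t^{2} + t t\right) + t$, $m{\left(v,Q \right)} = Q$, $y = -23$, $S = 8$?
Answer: $3607 + 3 \sqrt{13} \approx 3617.8$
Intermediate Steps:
$h{\left(t \right)} = t + 2 t^{2}$ ($h{\left(t \right)} = \left(t^{2} + t^{2}\right) + t = 2 t^{2} + t = t + 2 t^{2}$)
$E = 120$ ($E = - 3 \left(1 + 2 \left(-3\right)\right) 8 = - 3 \left(1 - 6\right) 8 = \left(-3\right) \left(-5\right) 8 = 15 \cdot 8 = 120$)
$l{\left(z \right)} = 120$
$\sqrt{l{\left(y \right)} - 3} + 3607 = \sqrt{120 - 3} + 3607 = \sqrt{117} + 3607 = 3 \sqrt{13} + 3607 = 3607 + 3 \sqrt{13}$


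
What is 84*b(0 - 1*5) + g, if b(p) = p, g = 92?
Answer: -328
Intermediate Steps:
84*b(0 - 1*5) + g = 84*(0 - 1*5) + 92 = 84*(0 - 5) + 92 = 84*(-5) + 92 = -420 + 92 = -328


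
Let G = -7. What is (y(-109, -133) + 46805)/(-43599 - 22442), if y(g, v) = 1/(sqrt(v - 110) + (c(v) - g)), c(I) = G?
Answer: (-421245*sqrt(3) + 4774111*I)/(198123*(-34*I + 3*sqrt(3))) ≈ -0.70873 + 2.2148e-8*I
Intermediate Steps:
c(I) = -7
y(g, v) = 1/(-7 + sqrt(-110 + v) - g) (y(g, v) = 1/(sqrt(v - 110) + (-7 - g)) = 1/(sqrt(-110 + v) + (-7 - g)) = 1/(-7 + sqrt(-110 + v) - g))
(y(-109, -133) + 46805)/(-43599 - 22442) = (-1/(7 - 109 - sqrt(-110 - 133)) + 46805)/(-43599 - 22442) = (-1/(7 - 109 - sqrt(-243)) + 46805)/(-66041) = (-1/(7 - 109 - 9*I*sqrt(3)) + 46805)*(-1/66041) = (-1/(-102 - 9*I*sqrt(3)) + 46805)*(-1/66041) = (46805 - 1/(-102 - 9*I*sqrt(3)))*(-1/66041) = -46805/66041 + 1/(66041*(-102 - 9*I*sqrt(3)))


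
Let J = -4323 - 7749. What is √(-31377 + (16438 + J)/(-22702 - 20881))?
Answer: I*√59600108006531/43583 ≈ 177.14*I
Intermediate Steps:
J = -12072
√(-31377 + (16438 + J)/(-22702 - 20881)) = √(-31377 + (16438 - 12072)/(-22702 - 20881)) = √(-31377 + 4366/(-43583)) = √(-31377 + 4366*(-1/43583)) = √(-31377 - 4366/43583) = √(-1367508157/43583) = I*√59600108006531/43583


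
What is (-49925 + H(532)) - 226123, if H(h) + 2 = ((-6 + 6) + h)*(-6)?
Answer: -279242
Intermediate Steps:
H(h) = -2 - 6*h (H(h) = -2 + ((-6 + 6) + h)*(-6) = -2 + (0 + h)*(-6) = -2 + h*(-6) = -2 - 6*h)
(-49925 + H(532)) - 226123 = (-49925 + (-2 - 6*532)) - 226123 = (-49925 + (-2 - 3192)) - 226123 = (-49925 - 3194) - 226123 = -53119 - 226123 = -279242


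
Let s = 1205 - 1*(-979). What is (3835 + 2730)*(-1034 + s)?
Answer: 7549750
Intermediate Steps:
s = 2184 (s = 1205 + 979 = 2184)
(3835 + 2730)*(-1034 + s) = (3835 + 2730)*(-1034 + 2184) = 6565*1150 = 7549750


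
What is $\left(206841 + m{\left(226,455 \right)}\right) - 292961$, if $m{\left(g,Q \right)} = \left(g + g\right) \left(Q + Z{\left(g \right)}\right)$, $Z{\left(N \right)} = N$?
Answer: $221692$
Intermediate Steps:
$m{\left(g,Q \right)} = 2 g \left(Q + g\right)$ ($m{\left(g,Q \right)} = \left(g + g\right) \left(Q + g\right) = 2 g \left(Q + g\right)$)
$\left(206841 + m{\left(226,455 \right)}\right) - 292961 = \left(206841 + 2 \cdot 226 \left(455 + 226\right)\right) - 292961 = \left(206841 + 2 \cdot 226 \cdot 681\right) - 292961 = \left(206841 + 307812\right) - 292961 = 514653 - 292961 = 221692$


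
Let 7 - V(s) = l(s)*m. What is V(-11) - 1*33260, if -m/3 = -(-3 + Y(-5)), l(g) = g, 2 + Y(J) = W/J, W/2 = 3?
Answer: -167288/5 ≈ -33458.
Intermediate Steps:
W = 6 (W = 2*3 = 6)
Y(J) = -2 + 6/J
m = -93/5 (m = -(-3)*(-3 + (-2 + 6/(-5))) = -(-3)*(-3 + (-2 + 6*(-⅕))) = -(-3)*(-3 + (-2 - 6/5)) = -(-3)*(-3 - 16/5) = -(-3)*(-31)/5 = -3*31/5 = -93/5 ≈ -18.600)
V(s) = 7 + 93*s/5 (V(s) = 7 - s*(-93)/5 = 7 - (-93)*s/5 = 7 + 93*s/5)
V(-11) - 1*33260 = (7 + (93/5)*(-11)) - 1*33260 = (7 - 1023/5) - 33260 = -988/5 - 33260 = -167288/5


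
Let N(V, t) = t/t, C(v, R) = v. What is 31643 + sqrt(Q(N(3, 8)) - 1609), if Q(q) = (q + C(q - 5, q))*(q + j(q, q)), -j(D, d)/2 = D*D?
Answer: 31643 + I*sqrt(1606) ≈ 31643.0 + 40.075*I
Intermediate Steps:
j(D, d) = -2*D**2 (j(D, d) = -2*D*D = -2*D**2)
N(V, t) = 1
Q(q) = (-5 + 2*q)*(q - 2*q**2) (Q(q) = (q + (q - 5))*(q - 2*q**2) = (q + (-5 + q))*(q - 2*q**2) = (-5 + 2*q)*(q - 2*q**2))
31643 + sqrt(Q(N(3, 8)) - 1609) = 31643 + sqrt(1*(-5 - 4*1**2 + 12*1) - 1609) = 31643 + sqrt(1*(-5 - 4*1 + 12) - 1609) = 31643 + sqrt(1*(-5 - 4 + 12) - 1609) = 31643 + sqrt(1*3 - 1609) = 31643 + sqrt(3 - 1609) = 31643 + sqrt(-1606) = 31643 + I*sqrt(1606)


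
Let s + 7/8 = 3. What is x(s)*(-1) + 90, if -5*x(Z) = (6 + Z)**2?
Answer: 6605/64 ≈ 103.20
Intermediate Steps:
s = 17/8 (s = -7/8 + 3 = 17/8 ≈ 2.1250)
x(Z) = -(6 + Z)**2/5
x(s)*(-1) + 90 = -(6 + 17/8)**2/5*(-1) + 90 = -(65/8)**2/5*(-1) + 90 = -1/5*4225/64*(-1) + 90 = -845/64*(-1) + 90 = 845/64 + 90 = 6605/64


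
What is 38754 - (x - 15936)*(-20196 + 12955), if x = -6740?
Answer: -164158162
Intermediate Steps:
38754 - (x - 15936)*(-20196 + 12955) = 38754 - (-6740 - 15936)*(-20196 + 12955) = 38754 - (-22676)*(-7241) = 38754 - 1*164196916 = 38754 - 164196916 = -164158162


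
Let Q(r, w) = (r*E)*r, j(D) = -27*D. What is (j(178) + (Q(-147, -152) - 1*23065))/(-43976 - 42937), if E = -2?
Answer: 71089/86913 ≈ 0.81793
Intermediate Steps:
Q(r, w) = -2*r² (Q(r, w) = (r*(-2))*r = (-2*r)*r = -2*r²)
(j(178) + (Q(-147, -152) - 1*23065))/(-43976 - 42937) = (-27*178 + (-2*(-147)² - 1*23065))/(-43976 - 42937) = (-4806 + (-2*21609 - 23065))/(-86913) = (-4806 + (-43218 - 23065))*(-1/86913) = (-4806 - 66283)*(-1/86913) = -71089*(-1/86913) = 71089/86913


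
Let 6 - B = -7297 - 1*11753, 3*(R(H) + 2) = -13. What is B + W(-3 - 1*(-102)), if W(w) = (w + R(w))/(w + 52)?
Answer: 8632646/453 ≈ 19057.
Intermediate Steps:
R(H) = -19/3 (R(H) = -2 + (⅓)*(-13) = -2 - 13/3 = -19/3)
W(w) = (-19/3 + w)/(52 + w) (W(w) = (w - 19/3)/(w + 52) = (-19/3 + w)/(52 + w))
B = 19056 (B = 6 - (-7297 - 1*11753) = 6 - (-7297 - 11753) = 6 - 1*(-19050) = 6 + 19050 = 19056)
B + W(-3 - 1*(-102)) = 19056 + (-19/3 + (-3 - 1*(-102)))/(52 + (-3 - 1*(-102))) = 19056 + (-19/3 + (-3 + 102))/(52 + (-3 + 102)) = 19056 + (-19/3 + 99)/(52 + 99) = 19056 + (278/3)/151 = 19056 + (1/151)*(278/3) = 19056 + 278/453 = 8632646/453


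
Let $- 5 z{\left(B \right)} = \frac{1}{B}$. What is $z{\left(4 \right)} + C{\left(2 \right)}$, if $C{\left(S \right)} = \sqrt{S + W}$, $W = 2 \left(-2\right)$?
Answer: $- \frac{1}{20} + i \sqrt{2} \approx -0.05 + 1.4142 i$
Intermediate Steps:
$W = -4$
$z{\left(B \right)} = - \frac{1}{5 B}$
$C{\left(S \right)} = \sqrt{-4 + S}$ ($C{\left(S \right)} = \sqrt{S - 4} = \sqrt{-4 + S}$)
$z{\left(4 \right)} + C{\left(2 \right)} = - \frac{1}{5 \cdot 4} + \sqrt{-4 + 2} = \left(- \frac{1}{5}\right) \frac{1}{4} + \sqrt{-2} = - \frac{1}{20} + i \sqrt{2}$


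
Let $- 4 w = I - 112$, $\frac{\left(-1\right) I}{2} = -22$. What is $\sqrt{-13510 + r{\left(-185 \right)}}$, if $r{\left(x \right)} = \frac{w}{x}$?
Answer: $\frac{i \sqrt{462382895}}{185} \approx 116.23 i$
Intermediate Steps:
$I = 44$ ($I = \left(-2\right) \left(-22\right) = 44$)
$w = 17$ ($w = - \frac{44 - 112}{4} = \left(- \frac{1}{4}\right) \left(-68\right) = 17$)
$r{\left(x \right)} = \frac{17}{x}$
$\sqrt{-13510 + r{\left(-185 \right)}} = \sqrt{-13510 + \frac{17}{-185}} = \sqrt{-13510 + 17 \left(- \frac{1}{185}\right)} = \sqrt{-13510 - \frac{17}{185}} = \sqrt{- \frac{2499367}{185}} = \frac{i \sqrt{462382895}}{185}$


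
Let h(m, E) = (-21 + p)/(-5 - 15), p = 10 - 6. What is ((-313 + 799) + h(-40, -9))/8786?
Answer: 9737/175720 ≈ 0.055412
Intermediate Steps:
p = 4
h(m, E) = 17/20 (h(m, E) = (-21 + 4)/(-5 - 15) = -17/(-20) = -17*(-1/20) = 17/20)
((-313 + 799) + h(-40, -9))/8786 = ((-313 + 799) + 17/20)/8786 = (486 + 17/20)*(1/8786) = (9737/20)*(1/8786) = 9737/175720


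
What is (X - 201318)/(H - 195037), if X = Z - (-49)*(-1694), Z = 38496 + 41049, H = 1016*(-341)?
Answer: 204779/541493 ≈ 0.37817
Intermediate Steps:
H = -346456
Z = 79545
X = -3461 (X = 79545 - (-49)*(-1694) = 79545 - 1*83006 = 79545 - 83006 = -3461)
(X - 201318)/(H - 195037) = (-3461 - 201318)/(-346456 - 195037) = -204779/(-541493) = -204779*(-1/541493) = 204779/541493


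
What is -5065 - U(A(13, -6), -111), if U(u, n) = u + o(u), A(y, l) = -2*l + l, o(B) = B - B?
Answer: -5071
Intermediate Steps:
o(B) = 0
A(y, l) = -l
U(u, n) = u (U(u, n) = u + 0 = u)
-5065 - U(A(13, -6), -111) = -5065 - (-1)*(-6) = -5065 - 1*6 = -5065 - 6 = -5071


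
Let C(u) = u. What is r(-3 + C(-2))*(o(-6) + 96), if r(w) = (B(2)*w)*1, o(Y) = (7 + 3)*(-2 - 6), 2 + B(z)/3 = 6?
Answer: -960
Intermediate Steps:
B(z) = 12 (B(z) = -6 + 3*6 = -6 + 18 = 12)
o(Y) = -80 (o(Y) = 10*(-8) = -80)
r(w) = 12*w (r(w) = (12*w)*1 = 12*w)
r(-3 + C(-2))*(o(-6) + 96) = (12*(-3 - 2))*(-80 + 96) = (12*(-5))*16 = -60*16 = -960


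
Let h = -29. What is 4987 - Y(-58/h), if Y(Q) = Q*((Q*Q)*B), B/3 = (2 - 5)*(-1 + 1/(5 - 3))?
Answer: 4951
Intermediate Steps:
B = 9/2 (B = 3*((2 - 5)*(-1 + 1/(5 - 3))) = 3*(-3*(-1 + 1/2)) = 3*(-3*(-1 + ½)) = 3*(-3*(-½)) = 3*(3/2) = 9/2 ≈ 4.5000)
Y(Q) = 9*Q³/2 (Y(Q) = Q*((Q*Q)*(9/2)) = Q*(Q²*(9/2)) = Q*(9*Q²/2) = 9*Q³/2)
4987 - Y(-58/h) = 4987 - 9*(-58/(-29))³/2 = 4987 - 9*(-58*(-1/29))³/2 = 4987 - 9*2³/2 = 4987 - 9*8/2 = 4987 - 1*36 = 4987 - 36 = 4951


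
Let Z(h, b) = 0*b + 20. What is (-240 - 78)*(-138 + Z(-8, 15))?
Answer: 37524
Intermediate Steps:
Z(h, b) = 20 (Z(h, b) = 0 + 20 = 20)
(-240 - 78)*(-138 + Z(-8, 15)) = (-240 - 78)*(-138 + 20) = -318*(-118) = 37524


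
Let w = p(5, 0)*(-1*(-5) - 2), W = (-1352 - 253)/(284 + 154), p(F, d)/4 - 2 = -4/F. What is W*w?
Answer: -3852/73 ≈ -52.767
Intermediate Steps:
p(F, d) = 8 - 16/F (p(F, d) = 8 + 4*(-4/F) = 8 - 16/F)
W = -535/146 (W = -1605/438 = -1605*1/438 = -535/146 ≈ -3.6644)
w = 72/5 (w = (8 - 16/5)*(-1*(-5) - 2) = (8 - 16*1/5)*(5 - 2) = (8 - 16/5)*3 = (24/5)*3 = 72/5 ≈ 14.400)
W*w = -535/146*72/5 = -3852/73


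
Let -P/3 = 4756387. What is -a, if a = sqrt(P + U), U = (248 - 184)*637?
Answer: -I*sqrt(14228393) ≈ -3772.1*I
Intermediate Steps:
P = -14269161 (P = -3*4756387 = -14269161)
U = 40768 (U = 64*637 = 40768)
a = I*sqrt(14228393) (a = sqrt(-14269161 + 40768) = sqrt(-14228393) = I*sqrt(14228393) ≈ 3772.1*I)
-a = -I*sqrt(14228393)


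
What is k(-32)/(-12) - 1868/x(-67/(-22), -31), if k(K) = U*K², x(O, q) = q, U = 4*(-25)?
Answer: 799204/93 ≈ 8593.6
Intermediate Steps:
U = -100
k(K) = -100*K²
k(-32)/(-12) - 1868/x(-67/(-22), -31) = -100*(-32)²/(-12) - 1868/(-31) = -100*1024*(-1/12) - 1868*(-1/31) = -102400*(-1/12) + 1868/31 = 25600/3 + 1868/31 = 799204/93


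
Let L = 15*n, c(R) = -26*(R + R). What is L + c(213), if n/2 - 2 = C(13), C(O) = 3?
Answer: -10926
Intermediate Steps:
n = 10 (n = 4 + 2*3 = 4 + 6 = 10)
c(R) = -52*R
L = 150 (L = 15*10 = 150)
L + c(213) = 150 - 52*213 = 150 - 11076 = -10926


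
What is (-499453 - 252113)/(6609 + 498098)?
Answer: -751566/504707 ≈ -1.4891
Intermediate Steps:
(-499453 - 252113)/(6609 + 498098) = -751566/504707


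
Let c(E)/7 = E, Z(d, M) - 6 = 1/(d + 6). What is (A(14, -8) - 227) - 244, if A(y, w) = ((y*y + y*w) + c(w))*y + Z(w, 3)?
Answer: -147/2 ≈ -73.500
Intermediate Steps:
Z(d, M) = 6 + 1/(6 + d) (Z(d, M) = 6 + 1/(d + 6) = 6 + 1/(6 + d))
c(E) = 7*E
A(y, w) = y*(y**2 + 7*w + w*y) + (37 + 6*w)/(6 + w) (A(y, w) = ((y*y + y*w) + 7*w)*y + (37 + 6*w)/(6 + w) = ((y**2 + w*y) + 7*w)*y + (37 + 6*w)/(6 + w) = (y**2 + 7*w + w*y)*y + (37 + 6*w)/(6 + w) = y*(y**2 + 7*w + w*y) + (37 + 6*w)/(6 + w))
(A(14, -8) - 227) - 244 = ((37 + 6*(-8) + 14*(6 - 8)*(14**2 + 7*(-8) - 8*14))/(6 - 8) - 227) - 244 = ((37 - 48 + 14*(-2)*(196 - 56 - 112))/(-2) - 227) - 244 = (-(37 - 48 + 14*(-2)*28)/2 - 227) - 244 = (-(37 - 48 - 784)/2 - 227) - 244 = (-1/2*(-795) - 227) - 244 = (795/2 - 227) - 244 = 341/2 - 244 = -147/2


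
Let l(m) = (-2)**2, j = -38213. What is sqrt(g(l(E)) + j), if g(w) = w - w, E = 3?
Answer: I*sqrt(38213) ≈ 195.48*I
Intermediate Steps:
l(m) = 4
g(w) = 0
sqrt(g(l(E)) + j) = sqrt(0 - 38213) = sqrt(-38213) = I*sqrt(38213)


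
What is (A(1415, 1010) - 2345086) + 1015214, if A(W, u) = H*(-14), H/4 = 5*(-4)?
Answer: -1328752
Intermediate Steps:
H = -80 (H = 4*(5*(-4)) = 4*(-20) = -80)
A(W, u) = 1120 (A(W, u) = -80*(-14) = 1120)
(A(1415, 1010) - 2345086) + 1015214 = (1120 - 2345086) + 1015214 = -2343966 + 1015214 = -1328752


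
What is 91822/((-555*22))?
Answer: -45911/6105 ≈ -7.5202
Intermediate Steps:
91822/((-555*22)) = 91822/(-12210) = 91822*(-1/12210) = -45911/6105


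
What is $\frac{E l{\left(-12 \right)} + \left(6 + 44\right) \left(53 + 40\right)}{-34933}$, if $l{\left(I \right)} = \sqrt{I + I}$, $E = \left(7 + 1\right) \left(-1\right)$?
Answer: $- \frac{4650}{34933} + \frac{16 i \sqrt{6}}{34933} \approx -0.13311 + 0.0011219 i$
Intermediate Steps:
$E = -8$ ($E = 8 \left(-1\right) = -8$)
$l{\left(I \right)} = \sqrt{2} \sqrt{I}$ ($l{\left(I \right)} = \sqrt{2 I} = \sqrt{2} \sqrt{I}$)
$\frac{E l{\left(-12 \right)} + \left(6 + 44\right) \left(53 + 40\right)}{-34933} = \frac{- 8 \sqrt{2} \sqrt{-12} + \left(6 + 44\right) \left(53 + 40\right)}{-34933} = \left(- 8 \sqrt{2} \cdot 2 i \sqrt{3} + 50 \cdot 93\right) \left(- \frac{1}{34933}\right) = \left(- 8 \cdot 2 i \sqrt{6} + 4650\right) \left(- \frac{1}{34933}\right) = \left(- 16 i \sqrt{6} + 4650\right) \left(- \frac{1}{34933}\right) = \left(4650 - 16 i \sqrt{6}\right) \left(- \frac{1}{34933}\right) = - \frac{4650}{34933} + \frac{16 i \sqrt{6}}{34933}$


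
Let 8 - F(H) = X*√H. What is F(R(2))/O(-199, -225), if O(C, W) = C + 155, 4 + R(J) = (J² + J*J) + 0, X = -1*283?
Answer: -287/22 ≈ -13.045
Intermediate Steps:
X = -283
R(J) = -4 + 2*J² (R(J) = -4 + ((J² + J*J) + 0) = -4 + ((J² + J²) + 0) = -4 + (2*J² + 0) = -4 + 2*J²)
O(C, W) = 155 + C
F(H) = 8 + 283*√H (F(H) = 8 - (-283)*√H = 8 + 283*√H)
F(R(2))/O(-199, -225) = (8 + 283*√(-4 + 2*2²))/(155 - 199) = (8 + 283*√(-4 + 2*4))/(-44) = (8 + 283*√(-4 + 8))*(-1/44) = (8 + 283*√4)*(-1/44) = (8 + 283*2)*(-1/44) = (8 + 566)*(-1/44) = 574*(-1/44) = -287/22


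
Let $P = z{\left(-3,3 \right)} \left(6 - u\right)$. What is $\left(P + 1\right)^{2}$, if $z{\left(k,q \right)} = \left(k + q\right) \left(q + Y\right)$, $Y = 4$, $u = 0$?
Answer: $1$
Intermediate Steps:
$z{\left(k,q \right)} = \left(4 + q\right) \left(k + q\right)$ ($z{\left(k,q \right)} = \left(k + q\right) \left(q + 4\right) = \left(k + q\right) \left(4 + q\right) = \left(4 + q\right) \left(k + q\right)$)
$P = 0$ ($P = \left(3^{2} + 4 \left(-3\right) + 4 \cdot 3 - 9\right) \left(6 - 0\right) = \left(9 - 12 + 12 - 9\right) \left(6 + 0\right) = 0 \cdot 6 = 0$)
$\left(P + 1\right)^{2} = \left(0 + 1\right)^{2} = 1^{2} = 1$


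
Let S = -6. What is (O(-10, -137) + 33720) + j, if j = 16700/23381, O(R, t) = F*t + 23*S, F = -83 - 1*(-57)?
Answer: 868480564/23381 ≈ 37145.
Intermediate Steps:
F = -26 (F = -83 + 57 = -26)
O(R, t) = -138 - 26*t (O(R, t) = -26*t + 23*(-6) = -26*t - 138 = -138 - 26*t)
j = 16700/23381 (j = 16700*(1/23381) = 16700/23381 ≈ 0.71426)
(O(-10, -137) + 33720) + j = ((-138 - 26*(-137)) + 33720) + 16700/23381 = ((-138 + 3562) + 33720) + 16700/23381 = (3424 + 33720) + 16700/23381 = 37144 + 16700/23381 = 868480564/23381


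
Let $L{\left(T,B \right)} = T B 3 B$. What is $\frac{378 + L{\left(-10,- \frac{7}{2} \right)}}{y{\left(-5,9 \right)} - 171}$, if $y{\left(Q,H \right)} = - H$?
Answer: $- \frac{7}{120} \approx -0.058333$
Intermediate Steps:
$L{\left(T,B \right)} = 3 T B^{2}$ ($L{\left(T,B \right)} = B T 3 B = 3 T B^{2}$)
$\frac{378 + L{\left(-10,- \frac{7}{2} \right)}}{y{\left(-5,9 \right)} - 171} = \frac{378 + 3 \left(-10\right) \left(- \frac{7}{2}\right)^{2}}{\left(-1\right) 9 - 171} = \frac{378 + 3 \left(-10\right) \left(\left(-7\right) \frac{1}{2}\right)^{2}}{-9 - 171} = \frac{378 + 3 \left(-10\right) \left(- \frac{7}{2}\right)^{2}}{-180} = \left(378 + 3 \left(-10\right) \frac{49}{4}\right) \left(- \frac{1}{180}\right) = \left(378 - \frac{735}{2}\right) \left(- \frac{1}{180}\right) = \frac{21}{2} \left(- \frac{1}{180}\right) = - \frac{7}{120}$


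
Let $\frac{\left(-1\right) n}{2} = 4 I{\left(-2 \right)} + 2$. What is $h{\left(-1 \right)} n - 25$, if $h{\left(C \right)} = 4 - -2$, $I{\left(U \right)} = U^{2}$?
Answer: $-241$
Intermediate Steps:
$h{\left(C \right)} = 6$ ($h{\left(C \right)} = 4 + 2 = 6$)
$n = -36$ ($n = - 2 \left(4 \left(-2\right)^{2} + 2\right) = - 2 \left(4 \cdot 4 + 2\right) = - 2 \left(16 + 2\right) = \left(-2\right) 18 = -36$)
$h{\left(-1 \right)} n - 25 = 6 \left(-36\right) - 25 = -216 - 25 = -241$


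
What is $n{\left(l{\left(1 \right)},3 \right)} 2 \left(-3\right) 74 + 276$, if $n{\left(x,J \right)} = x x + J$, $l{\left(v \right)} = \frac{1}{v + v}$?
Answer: $-1167$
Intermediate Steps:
$l{\left(v \right)} = \frac{1}{2 v}$
$n{\left(x,J \right)} = J + x^{2}$ ($n{\left(x,J \right)} = x^{2} + J = J + x^{2}$)
$n{\left(l{\left(1 \right)},3 \right)} 2 \left(-3\right) 74 + 276 = \left(3 + \left(\frac{1}{2 \cdot 1}\right)^{2}\right) 2 \left(-3\right) 74 + 276 = \left(3 + \left(\frac{1}{2} \cdot 1\right)^{2}\right) 2 \left(-3\right) 74 + 276 = \left(3 + \left(\frac{1}{2}\right)^{2}\right) 2 \left(-3\right) 74 + 276 = \left(3 + \frac{1}{4}\right) 2 \left(-3\right) 74 + 276 = \frac{13}{4} \cdot 2 \left(-3\right) 74 + 276 = \frac{13}{2} \left(-3\right) 74 + 276 = \left(- \frac{39}{2}\right) 74 + 276 = -1443 + 276 = -1167$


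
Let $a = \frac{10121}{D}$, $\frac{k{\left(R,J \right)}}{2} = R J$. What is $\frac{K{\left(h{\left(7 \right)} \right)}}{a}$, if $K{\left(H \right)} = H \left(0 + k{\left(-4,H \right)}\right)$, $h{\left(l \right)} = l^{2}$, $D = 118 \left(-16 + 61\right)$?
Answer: $- \frac{101994480}{10121} \approx -10078.0$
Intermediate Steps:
$D = 5310$ ($D = 118 \cdot 45 = 5310$)
$k{\left(R,J \right)} = 2 J R$ ($k{\left(R,J \right)} = 2 R J = 2 J R$)
$a = \frac{10121}{5310} \approx 1.906$
$K{\left(H \right)} = - 8 H^{2}$ ($K{\left(H \right)} = H \left(0 + 2 H \left(-4\right)\right) = H \left(0 - 8 H\right) = H \left(- 8 H\right) = - 8 H^{2}$)
$\frac{K{\left(h{\left(7 \right)} \right)}}{a} = \frac{\left(-8\right) \left(7^{2}\right)^{2}}{\frac{10121}{5310}} = - 8 \cdot 49^{2} \cdot \frac{5310}{10121} = \left(-8\right) 2401 \cdot \frac{5310}{10121} = \left(-19208\right) \frac{5310}{10121} = - \frac{101994480}{10121}$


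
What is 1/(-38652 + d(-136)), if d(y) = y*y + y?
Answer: -1/20292 ≈ -4.9281e-5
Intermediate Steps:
d(y) = y + y² (d(y) = y² + y = y + y²)
1/(-38652 + d(-136)) = 1/(-38652 - 136*(1 - 136)) = 1/(-38652 - 136*(-135)) = 1/(-38652 + 18360) = 1/(-20292) = -1/20292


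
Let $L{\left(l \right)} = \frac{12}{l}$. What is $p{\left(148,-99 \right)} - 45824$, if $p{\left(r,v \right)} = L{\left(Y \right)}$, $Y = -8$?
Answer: $- \frac{91651}{2} \approx -45826.0$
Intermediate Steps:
$p{\left(r,v \right)} = - \frac{3}{2}$ ($p{\left(r,v \right)} = \frac{12}{-8} = 12 \left(- \frac{1}{8}\right) = - \frac{3}{2}$)
$p{\left(148,-99 \right)} - 45824 = - \frac{3}{2} - 45824 = - \frac{91651}{2}$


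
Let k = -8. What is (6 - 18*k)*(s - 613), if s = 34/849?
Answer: -26020150/283 ≈ -91944.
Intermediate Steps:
s = 34/849 (s = 34*(1/849) = 34/849 ≈ 0.040047)
(6 - 18*k)*(s - 613) = (6 - 18*(-8))*(34/849 - 613) = (6 + 144)*(-520403/849) = 150*(-520403/849) = -26020150/283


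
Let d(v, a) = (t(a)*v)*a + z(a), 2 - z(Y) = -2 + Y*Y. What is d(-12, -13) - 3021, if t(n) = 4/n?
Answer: -3234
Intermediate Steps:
z(Y) = 4 - Y**2 (z(Y) = 2 - (-2 + Y*Y) = 2 - (-2 + Y**2) = 2 + (2 - Y**2) = 4 - Y**2)
d(v, a) = 4 - a**2 + 4*v (d(v, a) = ((4/a)*v)*a + (4 - a**2) = (4*v/a)*a + (4 - a**2) = 4*v + (4 - a**2) = 4 - a**2 + 4*v)
d(-12, -13) - 3021 = (4 - 1*(-13)**2 + 4*(-12)) - 3021 = (4 - 1*169 - 48) - 3021 = (4 - 169 - 48) - 3021 = -213 - 3021 = -3234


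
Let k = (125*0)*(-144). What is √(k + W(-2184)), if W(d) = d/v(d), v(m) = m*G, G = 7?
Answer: √7/7 ≈ 0.37796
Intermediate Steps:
k = 0 (k = 0*(-144) = 0)
v(m) = 7*m (v(m) = m*7 = 7*m)
W(d) = ⅐ (W(d) = d/((7*d)) = (1/(7*d))*d = ⅐)
√(k + W(-2184)) = √(0 + ⅐) = √(⅐) = √7/7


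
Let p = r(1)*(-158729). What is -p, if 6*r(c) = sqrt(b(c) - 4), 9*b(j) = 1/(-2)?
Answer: 158729*I*sqrt(146)/36 ≈ 53276.0*I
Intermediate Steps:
b(j) = -1/18 (b(j) = (1/9)/(-2) = (1/9)*(-1/2) = -1/18)
r(c) = I*sqrt(146)/36 (r(c) = sqrt(-1/18 - 4)/6 = sqrt(-73/18)/6 = (I*sqrt(146)/6)/6 = I*sqrt(146)/36)
p = -158729*I*sqrt(146)/36 (p = (I*sqrt(146)/36)*(-158729) = -158729*I*sqrt(146)/36 ≈ -53276.0*I)
-p = -(-158729)*I*sqrt(146)/36 = 158729*I*sqrt(146)/36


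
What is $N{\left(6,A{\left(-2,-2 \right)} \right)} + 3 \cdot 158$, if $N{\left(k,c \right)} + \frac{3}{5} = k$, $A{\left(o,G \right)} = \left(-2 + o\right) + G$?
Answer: $\frac{2397}{5} \approx 479.4$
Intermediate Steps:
$A{\left(o,G \right)} = -2 + G + o$
$N{\left(k,c \right)} = - \frac{3}{5} + k$
$N{\left(6,A{\left(-2,-2 \right)} \right)} + 3 \cdot 158 = \left(- \frac{3}{5} + 6\right) + 3 \cdot 158 = \frac{27}{5} + 474 = \frac{2397}{5}$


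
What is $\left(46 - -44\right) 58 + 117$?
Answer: $5337$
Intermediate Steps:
$\left(46 - -44\right) 58 + 117 = \left(46 + 44\right) 58 + 117 = 90 \cdot 58 + 117 = 5220 + 117 = 5337$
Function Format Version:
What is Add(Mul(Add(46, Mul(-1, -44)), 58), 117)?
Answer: 5337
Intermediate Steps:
Add(Mul(Add(46, Mul(-1, -44)), 58), 117) = Add(Mul(Add(46, 44), 58), 117) = Add(Mul(90, 58), 117) = Add(5220, 117) = 5337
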